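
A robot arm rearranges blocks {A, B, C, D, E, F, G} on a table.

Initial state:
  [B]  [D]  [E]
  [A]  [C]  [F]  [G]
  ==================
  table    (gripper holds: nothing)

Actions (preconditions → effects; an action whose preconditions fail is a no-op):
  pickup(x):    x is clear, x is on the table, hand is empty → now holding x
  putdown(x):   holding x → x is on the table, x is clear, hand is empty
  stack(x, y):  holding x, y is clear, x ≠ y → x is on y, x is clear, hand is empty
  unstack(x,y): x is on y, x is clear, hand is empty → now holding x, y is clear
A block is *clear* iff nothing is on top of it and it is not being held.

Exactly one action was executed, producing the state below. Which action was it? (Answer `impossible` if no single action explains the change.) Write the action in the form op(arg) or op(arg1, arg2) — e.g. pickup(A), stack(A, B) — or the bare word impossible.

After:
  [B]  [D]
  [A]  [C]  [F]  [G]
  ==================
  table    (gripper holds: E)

target: towers=[A/B; C/D; F; G] holding=E
     unstack(B, A) → towers=[A; C/D; F/E; G] holding=B
         pickup(G) → towers=[A/B; C/D; F/E] holding=G
     unstack(D, C) → towers=[A/B; C; F/E; G] holding=D
     unstack(E, F) → towers=[A/B; C/D; F; G] holding=E  ← match

unstack(E, F)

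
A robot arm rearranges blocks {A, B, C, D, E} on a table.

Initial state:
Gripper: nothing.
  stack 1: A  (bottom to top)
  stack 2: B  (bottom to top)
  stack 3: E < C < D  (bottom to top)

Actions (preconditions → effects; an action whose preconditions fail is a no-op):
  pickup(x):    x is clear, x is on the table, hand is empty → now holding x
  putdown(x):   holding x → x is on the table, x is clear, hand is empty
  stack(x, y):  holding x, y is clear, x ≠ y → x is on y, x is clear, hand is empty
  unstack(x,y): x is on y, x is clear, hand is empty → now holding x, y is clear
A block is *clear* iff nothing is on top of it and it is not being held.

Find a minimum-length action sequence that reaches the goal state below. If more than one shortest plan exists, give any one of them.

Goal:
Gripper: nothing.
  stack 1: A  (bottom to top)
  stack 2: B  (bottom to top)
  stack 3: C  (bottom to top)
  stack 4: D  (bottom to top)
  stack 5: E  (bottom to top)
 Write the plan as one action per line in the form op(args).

unstack(D, C)
putdown(D)
unstack(C, E)
putdown(C)

step 1 (unstack(D, C)): towers=[A; B; E/C] holding=D
step 2 (putdown(D)): towers=[A; B; D; E/C] holding=-
step 3 (unstack(C, E)): towers=[A; B; D; E] holding=C
step 4 (putdown(C)): towers=[A; B; C; D; E] holding=-
goal check: towers=[A; B; C; D; E] holding=- — reached (length 4, optimal by BFS)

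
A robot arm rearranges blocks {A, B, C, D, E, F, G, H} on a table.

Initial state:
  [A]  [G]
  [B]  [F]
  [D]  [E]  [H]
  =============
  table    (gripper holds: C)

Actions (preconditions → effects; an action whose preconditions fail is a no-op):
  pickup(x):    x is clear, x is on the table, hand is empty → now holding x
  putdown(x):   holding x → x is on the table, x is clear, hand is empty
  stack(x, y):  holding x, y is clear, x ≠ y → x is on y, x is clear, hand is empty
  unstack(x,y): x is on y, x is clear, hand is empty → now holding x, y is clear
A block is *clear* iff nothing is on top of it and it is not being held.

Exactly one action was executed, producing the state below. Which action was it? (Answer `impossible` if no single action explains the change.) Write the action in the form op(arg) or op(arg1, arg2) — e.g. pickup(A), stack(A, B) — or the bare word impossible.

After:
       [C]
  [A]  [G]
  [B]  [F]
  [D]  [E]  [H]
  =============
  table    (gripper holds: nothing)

stack(C, G)

target: towers=[D/B/A; E/F/G/C; H] holding=-
        putdown(C) → towers=[C; D/B/A; E/F/G; H] holding=-
       stack(C, G) → towers=[D/B/A; E/F/G/C; H] holding=-  ← match
       stack(C, A) → towers=[D/B/A/C; E/F/G; H] holding=-
       stack(C, H) → towers=[D/B/A; E/F/G; H/C] holding=-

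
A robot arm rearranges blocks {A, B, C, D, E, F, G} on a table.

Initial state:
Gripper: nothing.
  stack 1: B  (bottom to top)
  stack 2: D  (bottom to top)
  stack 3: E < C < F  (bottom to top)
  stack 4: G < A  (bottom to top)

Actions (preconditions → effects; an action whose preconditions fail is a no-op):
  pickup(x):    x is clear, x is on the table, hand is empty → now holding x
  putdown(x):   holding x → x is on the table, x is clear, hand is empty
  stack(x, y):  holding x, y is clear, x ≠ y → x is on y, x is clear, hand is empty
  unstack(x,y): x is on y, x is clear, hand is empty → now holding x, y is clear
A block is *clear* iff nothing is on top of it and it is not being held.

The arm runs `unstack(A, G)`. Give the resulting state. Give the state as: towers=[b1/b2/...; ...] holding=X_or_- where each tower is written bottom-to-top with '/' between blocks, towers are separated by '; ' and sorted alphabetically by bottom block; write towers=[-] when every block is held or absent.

before: towers=[B; D; E/C/F; G/A] holding=-
pre[unstack(A, G)]: on(A,G) ok, clear(A) ok, handempty ok
all met → apply unstack(A, G)
after:  towers=[B; D; E/C/F; G] holding=A

towers=[B; D; E/C/F; G] holding=A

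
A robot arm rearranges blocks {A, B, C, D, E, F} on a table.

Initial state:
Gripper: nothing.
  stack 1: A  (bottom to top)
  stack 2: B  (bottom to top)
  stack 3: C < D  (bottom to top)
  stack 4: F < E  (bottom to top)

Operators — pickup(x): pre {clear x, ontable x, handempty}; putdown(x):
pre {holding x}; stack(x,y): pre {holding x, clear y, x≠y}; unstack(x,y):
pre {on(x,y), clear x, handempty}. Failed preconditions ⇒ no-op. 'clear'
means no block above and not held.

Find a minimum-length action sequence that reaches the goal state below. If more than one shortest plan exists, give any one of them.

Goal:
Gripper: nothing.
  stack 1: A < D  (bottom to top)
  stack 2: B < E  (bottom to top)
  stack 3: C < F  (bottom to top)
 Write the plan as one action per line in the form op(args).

unstack(D, C)
stack(D, A)
unstack(E, F)
stack(E, B)
pickup(F)
stack(F, C)

step 1 (unstack(D, C)): towers=[A; B; C; F/E] holding=D
step 2 (stack(D, A)): towers=[A/D; B; C; F/E] holding=-
step 3 (unstack(E, F)): towers=[A/D; B; C; F] holding=E
step 4 (stack(E, B)): towers=[A/D; B/E; C; F] holding=-
step 5 (pickup(F)): towers=[A/D; B/E; C] holding=F
step 6 (stack(F, C)): towers=[A/D; B/E; C/F] holding=-
goal check: towers=[A/D; B/E; C/F] holding=- — reached (length 6, optimal by BFS)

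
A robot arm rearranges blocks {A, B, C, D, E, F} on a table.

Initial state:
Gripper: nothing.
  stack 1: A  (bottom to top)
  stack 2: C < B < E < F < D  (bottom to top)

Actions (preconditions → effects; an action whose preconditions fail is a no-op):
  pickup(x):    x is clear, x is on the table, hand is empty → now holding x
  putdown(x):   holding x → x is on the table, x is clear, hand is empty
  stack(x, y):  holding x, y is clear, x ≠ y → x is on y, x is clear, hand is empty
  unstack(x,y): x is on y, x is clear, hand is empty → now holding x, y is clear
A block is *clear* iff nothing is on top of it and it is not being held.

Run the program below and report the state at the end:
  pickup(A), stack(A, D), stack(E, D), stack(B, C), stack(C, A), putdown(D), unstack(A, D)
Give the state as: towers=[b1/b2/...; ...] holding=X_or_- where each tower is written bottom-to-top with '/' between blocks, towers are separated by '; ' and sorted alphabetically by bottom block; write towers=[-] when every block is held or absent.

step 1 (pickup(A)): towers=[C/B/E/F/D] holding=A
step 2 (stack(A, D)): towers=[C/B/E/F/D/A] holding=-
step 3 (stack(E, D)) [no-op]: towers=[C/B/E/F/D/A] holding=-
step 4 (stack(B, C)) [no-op]: towers=[C/B/E/F/D/A] holding=-
step 5 (stack(C, A)) [no-op]: towers=[C/B/E/F/D/A] holding=-
step 6 (putdown(D)) [no-op]: towers=[C/B/E/F/D/A] holding=-
step 7 (unstack(A, D)): towers=[C/B/E/F/D] holding=A

towers=[C/B/E/F/D] holding=A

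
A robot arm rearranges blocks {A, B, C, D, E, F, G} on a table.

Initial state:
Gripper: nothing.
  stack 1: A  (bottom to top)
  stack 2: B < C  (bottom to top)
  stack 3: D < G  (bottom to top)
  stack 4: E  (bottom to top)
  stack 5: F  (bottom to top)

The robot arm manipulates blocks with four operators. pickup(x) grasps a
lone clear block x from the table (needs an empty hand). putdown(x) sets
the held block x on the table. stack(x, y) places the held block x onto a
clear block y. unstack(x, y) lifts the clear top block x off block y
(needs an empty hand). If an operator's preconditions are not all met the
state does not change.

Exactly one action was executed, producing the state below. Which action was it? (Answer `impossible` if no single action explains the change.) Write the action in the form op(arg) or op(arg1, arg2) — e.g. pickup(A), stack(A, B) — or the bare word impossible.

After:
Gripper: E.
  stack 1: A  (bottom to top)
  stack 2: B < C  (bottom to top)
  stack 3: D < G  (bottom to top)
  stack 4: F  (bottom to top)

target: towers=[A; B/C; D/G; F] holding=E
         pickup(F) → towers=[A; B/C; D/G; E] holding=F
     unstack(G, D) → towers=[A; B/C; D; E; F] holding=G
         pickup(A) → towers=[B/C; D/G; E; F] holding=A
         pickup(E) → towers=[A; B/C; D/G; F] holding=E  ← match
     unstack(C, B) → towers=[A; B; D/G; E; F] holding=C

pickup(E)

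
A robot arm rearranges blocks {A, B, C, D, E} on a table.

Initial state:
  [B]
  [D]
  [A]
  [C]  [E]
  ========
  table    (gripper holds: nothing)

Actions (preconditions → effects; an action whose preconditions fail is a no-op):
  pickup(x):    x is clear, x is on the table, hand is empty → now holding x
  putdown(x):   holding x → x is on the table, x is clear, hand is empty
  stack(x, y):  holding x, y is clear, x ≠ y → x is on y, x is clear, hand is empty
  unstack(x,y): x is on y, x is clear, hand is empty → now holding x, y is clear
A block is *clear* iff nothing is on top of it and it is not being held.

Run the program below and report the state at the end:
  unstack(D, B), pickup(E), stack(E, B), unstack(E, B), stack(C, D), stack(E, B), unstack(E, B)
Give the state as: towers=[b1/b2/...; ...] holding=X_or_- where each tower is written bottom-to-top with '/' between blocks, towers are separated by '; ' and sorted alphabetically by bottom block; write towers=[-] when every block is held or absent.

step 1 (unstack(D, B)) [no-op]: towers=[C/A/D/B; E] holding=-
step 2 (pickup(E)): towers=[C/A/D/B] holding=E
step 3 (stack(E, B)): towers=[C/A/D/B/E] holding=-
step 4 (unstack(E, B)): towers=[C/A/D/B] holding=E
step 5 (stack(C, D)) [no-op]: towers=[C/A/D/B] holding=E
step 6 (stack(E, B)): towers=[C/A/D/B/E] holding=-
step 7 (unstack(E, B)): towers=[C/A/D/B] holding=E

towers=[C/A/D/B] holding=E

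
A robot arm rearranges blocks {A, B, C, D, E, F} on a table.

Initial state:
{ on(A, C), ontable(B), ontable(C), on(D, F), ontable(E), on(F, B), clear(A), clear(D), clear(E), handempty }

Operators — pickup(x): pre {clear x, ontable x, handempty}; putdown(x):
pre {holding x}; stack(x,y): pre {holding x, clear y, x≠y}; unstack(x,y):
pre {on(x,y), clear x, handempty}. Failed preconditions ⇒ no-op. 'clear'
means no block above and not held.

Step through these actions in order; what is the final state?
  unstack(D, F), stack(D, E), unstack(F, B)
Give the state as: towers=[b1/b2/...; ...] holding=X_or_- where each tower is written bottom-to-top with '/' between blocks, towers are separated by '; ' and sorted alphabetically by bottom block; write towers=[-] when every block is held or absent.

towers=[B; C/A; E/D] holding=F

step 1 (unstack(D, F)): towers=[B/F; C/A; E] holding=D
step 2 (stack(D, E)): towers=[B/F; C/A; E/D] holding=-
step 3 (unstack(F, B)): towers=[B; C/A; E/D] holding=F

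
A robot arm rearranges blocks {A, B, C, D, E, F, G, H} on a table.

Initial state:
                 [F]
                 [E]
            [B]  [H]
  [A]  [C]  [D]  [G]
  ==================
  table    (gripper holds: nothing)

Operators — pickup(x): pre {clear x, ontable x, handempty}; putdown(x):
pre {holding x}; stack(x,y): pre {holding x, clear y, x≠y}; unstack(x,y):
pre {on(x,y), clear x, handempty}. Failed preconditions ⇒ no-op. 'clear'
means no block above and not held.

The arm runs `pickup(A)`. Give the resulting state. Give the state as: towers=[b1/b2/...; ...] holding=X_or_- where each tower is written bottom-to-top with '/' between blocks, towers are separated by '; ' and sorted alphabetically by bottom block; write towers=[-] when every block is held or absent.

before: towers=[A; C; D/B; G/H/E/F] holding=-
pre[pickup(A)]: clear(A) ok, ontable(A) ok, handempty ok
all met → apply pickup(A)
after:  towers=[C; D/B; G/H/E/F] holding=A

towers=[C; D/B; G/H/E/F] holding=A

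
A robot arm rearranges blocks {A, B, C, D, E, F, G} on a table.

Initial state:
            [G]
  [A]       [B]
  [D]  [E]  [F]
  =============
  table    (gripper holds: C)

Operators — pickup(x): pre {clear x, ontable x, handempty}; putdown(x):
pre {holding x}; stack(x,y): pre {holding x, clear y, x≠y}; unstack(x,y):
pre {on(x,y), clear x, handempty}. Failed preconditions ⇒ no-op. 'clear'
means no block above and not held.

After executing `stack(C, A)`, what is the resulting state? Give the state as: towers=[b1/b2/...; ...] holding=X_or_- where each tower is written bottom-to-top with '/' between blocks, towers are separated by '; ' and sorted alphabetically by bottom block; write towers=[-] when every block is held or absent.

towers=[D/A/C; E; F/B/G] holding=-

before: towers=[D/A; E; F/B/G] holding=C
pre[stack(C, A)]: holding(C) ok, clear(A) ok, C≠A ok
all met → apply stack(C, A)
after:  towers=[D/A/C; E; F/B/G] holding=-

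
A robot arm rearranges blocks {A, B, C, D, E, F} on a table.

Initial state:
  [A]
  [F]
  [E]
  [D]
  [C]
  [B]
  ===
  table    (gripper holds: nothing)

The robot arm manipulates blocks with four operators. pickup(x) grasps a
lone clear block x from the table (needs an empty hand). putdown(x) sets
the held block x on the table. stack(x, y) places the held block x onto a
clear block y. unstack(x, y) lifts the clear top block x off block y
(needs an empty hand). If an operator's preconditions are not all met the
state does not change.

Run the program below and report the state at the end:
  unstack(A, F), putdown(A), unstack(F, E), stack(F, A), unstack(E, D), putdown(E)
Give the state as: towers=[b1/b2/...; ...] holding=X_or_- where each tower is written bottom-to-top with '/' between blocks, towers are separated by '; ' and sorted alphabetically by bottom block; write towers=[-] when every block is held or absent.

towers=[A/F; B/C/D; E] holding=-

step 1 (unstack(A, F)): towers=[B/C/D/E/F] holding=A
step 2 (putdown(A)): towers=[A; B/C/D/E/F] holding=-
step 3 (unstack(F, E)): towers=[A; B/C/D/E] holding=F
step 4 (stack(F, A)): towers=[A/F; B/C/D/E] holding=-
step 5 (unstack(E, D)): towers=[A/F; B/C/D] holding=E
step 6 (putdown(E)): towers=[A/F; B/C/D; E] holding=-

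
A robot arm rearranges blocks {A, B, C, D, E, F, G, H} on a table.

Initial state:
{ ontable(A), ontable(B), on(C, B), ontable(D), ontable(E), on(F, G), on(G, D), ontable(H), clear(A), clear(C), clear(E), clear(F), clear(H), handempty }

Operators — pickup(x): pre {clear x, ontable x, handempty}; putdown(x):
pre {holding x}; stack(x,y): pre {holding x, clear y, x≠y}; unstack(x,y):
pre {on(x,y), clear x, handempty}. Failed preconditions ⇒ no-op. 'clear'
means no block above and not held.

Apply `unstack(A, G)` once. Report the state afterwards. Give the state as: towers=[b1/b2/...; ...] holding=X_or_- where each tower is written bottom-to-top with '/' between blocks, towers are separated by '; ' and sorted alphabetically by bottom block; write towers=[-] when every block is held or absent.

before: towers=[A; B/C; D/G/F; E; H] holding=-
pre[unstack(A, G)]: on(A,G) ✗, clear(A) ✓, handempty ✓
on(A,G) unmet → unstack(A, G) is a no-op
after:  towers=[A; B/C; D/G/F; E; H] holding=-

towers=[A; B/C; D/G/F; E; H] holding=-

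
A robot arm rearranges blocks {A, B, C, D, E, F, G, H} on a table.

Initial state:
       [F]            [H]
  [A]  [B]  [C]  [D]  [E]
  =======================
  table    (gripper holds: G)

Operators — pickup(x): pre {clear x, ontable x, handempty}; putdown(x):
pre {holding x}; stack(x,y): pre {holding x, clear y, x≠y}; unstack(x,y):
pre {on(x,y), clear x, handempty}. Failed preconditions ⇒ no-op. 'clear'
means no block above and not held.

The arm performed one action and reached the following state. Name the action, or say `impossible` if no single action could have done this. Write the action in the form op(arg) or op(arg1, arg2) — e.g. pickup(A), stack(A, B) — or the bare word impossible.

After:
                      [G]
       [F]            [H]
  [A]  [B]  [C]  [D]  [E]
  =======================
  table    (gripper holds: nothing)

target: towers=[A; B/F; C; D; E/H/G] holding=-
        putdown(G) → towers=[A; B/F; C; D; E/H; G] holding=-
       stack(G, A) → towers=[A/G; B/F; C; D; E/H] holding=-
       stack(G, H) → towers=[A; B/F; C; D; E/H/G] holding=-  ← match
       stack(G, F) → towers=[A; B/F/G; C; D; E/H] holding=-
       stack(G, D) → towers=[A; B/F; C; D/G; E/H] holding=-
       stack(G, C) → towers=[A; B/F; C/G; D; E/H] holding=-

stack(G, H)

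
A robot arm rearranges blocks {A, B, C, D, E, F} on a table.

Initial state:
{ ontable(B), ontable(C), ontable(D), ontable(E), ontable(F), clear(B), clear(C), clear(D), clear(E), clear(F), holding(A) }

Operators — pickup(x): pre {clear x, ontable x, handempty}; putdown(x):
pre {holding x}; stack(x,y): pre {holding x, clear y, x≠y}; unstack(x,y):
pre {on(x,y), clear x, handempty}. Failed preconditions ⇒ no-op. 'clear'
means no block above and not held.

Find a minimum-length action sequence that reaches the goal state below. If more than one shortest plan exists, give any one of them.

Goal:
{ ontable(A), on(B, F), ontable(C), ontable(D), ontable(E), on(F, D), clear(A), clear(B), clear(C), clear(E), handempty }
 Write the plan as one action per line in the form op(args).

step 1 (putdown(A)): towers=[A; B; C; D; E; F] holding=-
step 2 (pickup(F)): towers=[A; B; C; D; E] holding=F
step 3 (stack(F, D)): towers=[A; B; C; D/F; E] holding=-
step 4 (pickup(B)): towers=[A; C; D/F; E] holding=B
step 5 (stack(B, F)): towers=[A; C; D/F/B; E] holding=-
goal check: towers=[A; C; D/F/B; E] holding=- — reached (length 5, optimal by BFS)

putdown(A)
pickup(F)
stack(F, D)
pickup(B)
stack(B, F)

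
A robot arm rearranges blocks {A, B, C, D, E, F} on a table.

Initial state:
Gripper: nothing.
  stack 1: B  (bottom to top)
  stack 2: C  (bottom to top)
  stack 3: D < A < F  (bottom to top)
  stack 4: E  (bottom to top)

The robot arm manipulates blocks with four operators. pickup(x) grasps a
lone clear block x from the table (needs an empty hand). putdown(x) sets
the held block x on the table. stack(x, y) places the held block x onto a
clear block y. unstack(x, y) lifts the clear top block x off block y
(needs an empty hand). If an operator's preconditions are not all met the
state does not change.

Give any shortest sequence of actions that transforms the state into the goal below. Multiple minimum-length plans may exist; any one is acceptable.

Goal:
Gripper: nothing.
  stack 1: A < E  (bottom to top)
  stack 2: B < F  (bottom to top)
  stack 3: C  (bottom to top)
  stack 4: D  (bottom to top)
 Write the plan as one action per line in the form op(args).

step 1 (unstack(F, A)): towers=[B; C; D/A; E] holding=F
step 2 (stack(F, B)): towers=[B/F; C; D/A; E] holding=-
step 3 (unstack(A, D)): towers=[B/F; C; D; E] holding=A
step 4 (putdown(A)): towers=[A; B/F; C; D; E] holding=-
step 5 (pickup(E)): towers=[A; B/F; C; D] holding=E
step 6 (stack(E, A)): towers=[A/E; B/F; C; D] holding=-
goal check: towers=[A/E; B/F; C; D] holding=- — reached (length 6, optimal by BFS)

unstack(F, A)
stack(F, B)
unstack(A, D)
putdown(A)
pickup(E)
stack(E, A)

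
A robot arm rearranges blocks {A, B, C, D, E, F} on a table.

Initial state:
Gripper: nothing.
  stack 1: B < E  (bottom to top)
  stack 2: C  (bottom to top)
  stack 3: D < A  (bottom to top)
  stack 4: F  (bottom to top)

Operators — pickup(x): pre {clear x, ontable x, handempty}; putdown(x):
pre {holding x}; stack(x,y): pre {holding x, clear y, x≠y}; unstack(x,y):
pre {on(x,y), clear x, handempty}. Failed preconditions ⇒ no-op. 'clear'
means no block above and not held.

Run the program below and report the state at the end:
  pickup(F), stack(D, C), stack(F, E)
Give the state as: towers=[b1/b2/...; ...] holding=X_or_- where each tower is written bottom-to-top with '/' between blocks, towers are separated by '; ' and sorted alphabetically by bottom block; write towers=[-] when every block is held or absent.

towers=[B/E/F; C; D/A] holding=-

step 1 (pickup(F)): towers=[B/E; C; D/A] holding=F
step 2 (stack(D, C)) [no-op]: towers=[B/E; C; D/A] holding=F
step 3 (stack(F, E)): towers=[B/E/F; C; D/A] holding=-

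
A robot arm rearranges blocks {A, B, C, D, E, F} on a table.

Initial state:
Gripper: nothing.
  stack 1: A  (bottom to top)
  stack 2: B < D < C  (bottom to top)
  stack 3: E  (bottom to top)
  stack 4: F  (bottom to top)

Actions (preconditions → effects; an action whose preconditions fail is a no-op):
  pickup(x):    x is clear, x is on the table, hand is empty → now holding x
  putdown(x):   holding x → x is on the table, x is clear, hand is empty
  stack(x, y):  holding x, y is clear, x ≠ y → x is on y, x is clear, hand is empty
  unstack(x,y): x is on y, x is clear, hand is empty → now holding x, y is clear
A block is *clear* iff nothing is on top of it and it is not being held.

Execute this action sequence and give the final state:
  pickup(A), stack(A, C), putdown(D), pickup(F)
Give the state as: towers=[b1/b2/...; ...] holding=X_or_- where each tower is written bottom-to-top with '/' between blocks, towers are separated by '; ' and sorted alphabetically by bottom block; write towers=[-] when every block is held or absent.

towers=[B/D/C/A; E] holding=F

step 1 (pickup(A)): towers=[B/D/C; E; F] holding=A
step 2 (stack(A, C)): towers=[B/D/C/A; E; F] holding=-
step 3 (putdown(D)) [no-op]: towers=[B/D/C/A; E; F] holding=-
step 4 (pickup(F)): towers=[B/D/C/A; E] holding=F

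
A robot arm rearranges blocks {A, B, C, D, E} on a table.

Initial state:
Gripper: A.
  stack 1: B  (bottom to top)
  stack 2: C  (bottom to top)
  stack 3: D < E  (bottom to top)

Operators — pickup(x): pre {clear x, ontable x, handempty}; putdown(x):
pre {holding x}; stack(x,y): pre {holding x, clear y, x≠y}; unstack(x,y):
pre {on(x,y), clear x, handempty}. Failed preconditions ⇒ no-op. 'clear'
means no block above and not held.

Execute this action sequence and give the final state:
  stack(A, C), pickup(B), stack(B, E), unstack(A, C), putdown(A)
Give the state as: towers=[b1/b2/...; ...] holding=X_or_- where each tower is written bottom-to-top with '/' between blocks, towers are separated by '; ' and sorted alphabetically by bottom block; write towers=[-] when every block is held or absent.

step 1 (stack(A, C)): towers=[B; C/A; D/E] holding=-
step 2 (pickup(B)): towers=[C/A; D/E] holding=B
step 3 (stack(B, E)): towers=[C/A; D/E/B] holding=-
step 4 (unstack(A, C)): towers=[C; D/E/B] holding=A
step 5 (putdown(A)): towers=[A; C; D/E/B] holding=-

towers=[A; C; D/E/B] holding=-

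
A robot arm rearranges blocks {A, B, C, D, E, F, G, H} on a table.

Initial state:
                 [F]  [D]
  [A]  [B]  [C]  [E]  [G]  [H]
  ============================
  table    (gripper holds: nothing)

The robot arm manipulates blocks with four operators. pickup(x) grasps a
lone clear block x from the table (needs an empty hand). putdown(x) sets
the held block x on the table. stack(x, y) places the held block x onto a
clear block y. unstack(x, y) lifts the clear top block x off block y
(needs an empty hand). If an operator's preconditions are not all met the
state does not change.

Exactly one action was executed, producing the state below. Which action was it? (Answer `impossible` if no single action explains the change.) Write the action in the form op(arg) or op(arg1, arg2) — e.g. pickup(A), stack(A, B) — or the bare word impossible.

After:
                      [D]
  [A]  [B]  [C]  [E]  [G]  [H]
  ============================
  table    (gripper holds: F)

target: towers=[A; B; C; E; G/D; H] holding=F
         pickup(A) → towers=[B; C; E/F; G/D; H] holding=A
         pickup(H) → towers=[A; B; C; E/F; G/D] holding=H
         pickup(B) → towers=[A; C; E/F; G/D; H] holding=B
     unstack(F, E) → towers=[A; B; C; E; G/D; H] holding=F  ← match
     unstack(D, G) → towers=[A; B; C; E/F; G; H] holding=D
         pickup(C) → towers=[A; B; E/F; G/D; H] holding=C

unstack(F, E)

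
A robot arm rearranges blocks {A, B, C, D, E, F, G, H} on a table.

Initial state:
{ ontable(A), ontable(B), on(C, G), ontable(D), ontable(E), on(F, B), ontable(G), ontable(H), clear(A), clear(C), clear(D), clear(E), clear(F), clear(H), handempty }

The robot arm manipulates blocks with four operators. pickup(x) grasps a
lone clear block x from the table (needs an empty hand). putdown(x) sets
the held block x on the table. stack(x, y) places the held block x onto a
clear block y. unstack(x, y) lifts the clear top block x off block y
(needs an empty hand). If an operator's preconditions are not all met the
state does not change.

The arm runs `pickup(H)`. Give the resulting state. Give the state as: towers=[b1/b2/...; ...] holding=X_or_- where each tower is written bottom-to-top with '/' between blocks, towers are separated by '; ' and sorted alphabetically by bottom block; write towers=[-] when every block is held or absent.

before: towers=[A; B/F; D; E; G/C; H] holding=-
pre[pickup(H)]: clear(H) yes, ontable(H) yes, handempty yes
all met → apply pickup(H)
after:  towers=[A; B/F; D; E; G/C] holding=H

towers=[A; B/F; D; E; G/C] holding=H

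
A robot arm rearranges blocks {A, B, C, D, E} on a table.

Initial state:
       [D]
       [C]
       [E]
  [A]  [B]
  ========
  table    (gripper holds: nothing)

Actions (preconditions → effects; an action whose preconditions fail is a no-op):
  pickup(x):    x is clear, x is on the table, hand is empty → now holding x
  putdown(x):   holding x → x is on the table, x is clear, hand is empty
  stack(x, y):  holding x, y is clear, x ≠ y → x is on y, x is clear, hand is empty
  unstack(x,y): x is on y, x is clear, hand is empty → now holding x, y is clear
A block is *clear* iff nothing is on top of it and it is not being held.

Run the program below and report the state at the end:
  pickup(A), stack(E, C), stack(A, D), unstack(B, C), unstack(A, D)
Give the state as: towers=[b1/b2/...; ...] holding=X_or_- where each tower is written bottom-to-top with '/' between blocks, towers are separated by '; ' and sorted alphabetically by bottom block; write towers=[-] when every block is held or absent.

towers=[B/E/C/D] holding=A

step 1 (pickup(A)): towers=[B/E/C/D] holding=A
step 2 (stack(E, C)) [no-op]: towers=[B/E/C/D] holding=A
step 3 (stack(A, D)): towers=[B/E/C/D/A] holding=-
step 4 (unstack(B, C)) [no-op]: towers=[B/E/C/D/A] holding=-
step 5 (unstack(A, D)): towers=[B/E/C/D] holding=A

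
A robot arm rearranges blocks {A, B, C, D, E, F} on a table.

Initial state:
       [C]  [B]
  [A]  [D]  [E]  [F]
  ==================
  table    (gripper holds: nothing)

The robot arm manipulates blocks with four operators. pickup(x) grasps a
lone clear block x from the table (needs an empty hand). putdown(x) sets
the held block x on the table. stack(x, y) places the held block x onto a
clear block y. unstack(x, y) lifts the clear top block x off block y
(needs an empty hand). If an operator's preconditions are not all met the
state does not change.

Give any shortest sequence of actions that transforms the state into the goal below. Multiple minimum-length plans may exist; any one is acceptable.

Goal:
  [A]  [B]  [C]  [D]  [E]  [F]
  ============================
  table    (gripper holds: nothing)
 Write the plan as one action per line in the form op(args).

step 1 (unstack(B, E)): towers=[A; D/C; E; F] holding=B
step 2 (putdown(B)): towers=[A; B; D/C; E; F] holding=-
step 3 (unstack(C, D)): towers=[A; B; D; E; F] holding=C
step 4 (putdown(C)): towers=[A; B; C; D; E; F] holding=-
goal check: towers=[A; B; C; D; E; F] holding=- — reached (length 4, optimal by BFS)

unstack(B, E)
putdown(B)
unstack(C, D)
putdown(C)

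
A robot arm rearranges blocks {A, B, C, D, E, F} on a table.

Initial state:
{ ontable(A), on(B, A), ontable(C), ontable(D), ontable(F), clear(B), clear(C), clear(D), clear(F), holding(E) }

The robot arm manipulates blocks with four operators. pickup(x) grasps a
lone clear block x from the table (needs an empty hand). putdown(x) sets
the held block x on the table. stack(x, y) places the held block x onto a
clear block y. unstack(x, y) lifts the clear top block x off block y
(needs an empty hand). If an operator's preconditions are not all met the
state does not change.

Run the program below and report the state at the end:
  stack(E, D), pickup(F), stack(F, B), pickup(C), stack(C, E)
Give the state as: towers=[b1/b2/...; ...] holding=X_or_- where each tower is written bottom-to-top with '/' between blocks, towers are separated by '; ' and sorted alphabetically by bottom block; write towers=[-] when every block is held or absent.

towers=[A/B/F; D/E/C] holding=-

step 1 (stack(E, D)): towers=[A/B; C; D/E; F] holding=-
step 2 (pickup(F)): towers=[A/B; C; D/E] holding=F
step 3 (stack(F, B)): towers=[A/B/F; C; D/E] holding=-
step 4 (pickup(C)): towers=[A/B/F; D/E] holding=C
step 5 (stack(C, E)): towers=[A/B/F; D/E/C] holding=-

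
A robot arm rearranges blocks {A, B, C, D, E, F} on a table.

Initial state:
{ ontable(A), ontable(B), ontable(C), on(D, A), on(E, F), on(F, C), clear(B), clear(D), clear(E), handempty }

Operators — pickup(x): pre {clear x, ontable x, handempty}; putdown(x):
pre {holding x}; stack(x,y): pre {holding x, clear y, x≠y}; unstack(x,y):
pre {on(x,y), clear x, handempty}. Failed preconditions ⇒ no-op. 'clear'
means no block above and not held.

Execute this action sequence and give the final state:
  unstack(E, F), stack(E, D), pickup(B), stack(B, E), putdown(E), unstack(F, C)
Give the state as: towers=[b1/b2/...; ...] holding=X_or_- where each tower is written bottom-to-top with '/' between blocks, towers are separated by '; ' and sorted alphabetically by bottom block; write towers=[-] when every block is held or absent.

step 1 (unstack(E, F)): towers=[A/D; B; C/F] holding=E
step 2 (stack(E, D)): towers=[A/D/E; B; C/F] holding=-
step 3 (pickup(B)): towers=[A/D/E; C/F] holding=B
step 4 (stack(B, E)): towers=[A/D/E/B; C/F] holding=-
step 5 (putdown(E)) [no-op]: towers=[A/D/E/B; C/F] holding=-
step 6 (unstack(F, C)): towers=[A/D/E/B; C] holding=F

towers=[A/D/E/B; C] holding=F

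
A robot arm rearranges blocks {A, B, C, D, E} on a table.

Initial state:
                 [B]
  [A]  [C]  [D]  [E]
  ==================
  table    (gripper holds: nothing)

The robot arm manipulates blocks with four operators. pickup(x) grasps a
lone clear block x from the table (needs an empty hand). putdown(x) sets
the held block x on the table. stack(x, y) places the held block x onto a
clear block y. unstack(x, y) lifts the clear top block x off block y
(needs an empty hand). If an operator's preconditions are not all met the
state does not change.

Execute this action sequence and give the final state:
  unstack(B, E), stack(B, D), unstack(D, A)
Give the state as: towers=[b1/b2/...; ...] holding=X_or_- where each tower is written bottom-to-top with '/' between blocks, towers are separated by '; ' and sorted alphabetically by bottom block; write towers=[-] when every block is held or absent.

step 1 (unstack(B, E)): towers=[A; C; D; E] holding=B
step 2 (stack(B, D)): towers=[A; C; D/B; E] holding=-
step 3 (unstack(D, A)) [no-op]: towers=[A; C; D/B; E] holding=-

towers=[A; C; D/B; E] holding=-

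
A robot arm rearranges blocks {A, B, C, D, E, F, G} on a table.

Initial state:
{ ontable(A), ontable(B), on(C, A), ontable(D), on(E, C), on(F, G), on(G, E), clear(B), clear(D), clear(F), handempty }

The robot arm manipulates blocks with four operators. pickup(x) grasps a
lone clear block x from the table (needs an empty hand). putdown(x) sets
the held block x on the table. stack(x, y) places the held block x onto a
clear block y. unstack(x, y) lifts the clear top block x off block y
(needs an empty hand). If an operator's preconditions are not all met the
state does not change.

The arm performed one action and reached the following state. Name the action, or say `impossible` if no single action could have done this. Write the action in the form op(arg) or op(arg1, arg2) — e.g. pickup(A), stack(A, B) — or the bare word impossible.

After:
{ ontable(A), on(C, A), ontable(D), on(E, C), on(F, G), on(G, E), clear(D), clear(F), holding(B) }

pickup(B)

target: towers=[A/C/E/G/F; D] holding=B
         pickup(B) → towers=[A/C/E/G/F; D] holding=B  ← match
     unstack(F, G) → towers=[A/C/E/G; B; D] holding=F
         pickup(D) → towers=[A/C/E/G/F; B] holding=D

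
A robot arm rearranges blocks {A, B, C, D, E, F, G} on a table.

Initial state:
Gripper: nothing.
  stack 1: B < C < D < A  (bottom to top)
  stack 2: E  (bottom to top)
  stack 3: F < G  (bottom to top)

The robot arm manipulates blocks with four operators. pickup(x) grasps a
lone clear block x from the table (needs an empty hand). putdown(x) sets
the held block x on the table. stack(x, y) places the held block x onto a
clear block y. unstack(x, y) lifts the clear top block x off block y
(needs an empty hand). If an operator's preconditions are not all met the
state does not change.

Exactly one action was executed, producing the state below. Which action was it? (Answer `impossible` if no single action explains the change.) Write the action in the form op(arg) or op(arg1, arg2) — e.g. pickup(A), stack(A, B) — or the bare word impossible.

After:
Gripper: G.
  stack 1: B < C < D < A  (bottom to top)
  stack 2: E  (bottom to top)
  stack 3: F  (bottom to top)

unstack(G, F)

target: towers=[B/C/D/A; E; F] holding=G
     unstack(G, F) → towers=[B/C/D/A; E; F] holding=G  ← match
     unstack(A, D) → towers=[B/C/D; E; F/G] holding=A
         pickup(E) → towers=[B/C/D/A; F/G] holding=E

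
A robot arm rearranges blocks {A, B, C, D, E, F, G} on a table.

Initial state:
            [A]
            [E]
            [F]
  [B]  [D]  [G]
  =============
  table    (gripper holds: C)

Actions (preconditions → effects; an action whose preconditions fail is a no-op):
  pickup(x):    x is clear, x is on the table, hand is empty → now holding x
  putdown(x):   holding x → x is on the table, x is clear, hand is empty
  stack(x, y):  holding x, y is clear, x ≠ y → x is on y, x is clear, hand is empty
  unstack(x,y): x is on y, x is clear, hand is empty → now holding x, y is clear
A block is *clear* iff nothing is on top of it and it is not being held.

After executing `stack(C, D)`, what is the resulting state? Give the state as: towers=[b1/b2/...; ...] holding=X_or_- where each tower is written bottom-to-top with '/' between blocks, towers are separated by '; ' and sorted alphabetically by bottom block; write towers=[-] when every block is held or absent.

before: towers=[B; D; G/F/E/A] holding=C
pre[stack(C, D)]: holding(C) yes, clear(D) yes, C≠D yes
all met → apply stack(C, D)
after:  towers=[B; D/C; G/F/E/A] holding=-

towers=[B; D/C; G/F/E/A] holding=-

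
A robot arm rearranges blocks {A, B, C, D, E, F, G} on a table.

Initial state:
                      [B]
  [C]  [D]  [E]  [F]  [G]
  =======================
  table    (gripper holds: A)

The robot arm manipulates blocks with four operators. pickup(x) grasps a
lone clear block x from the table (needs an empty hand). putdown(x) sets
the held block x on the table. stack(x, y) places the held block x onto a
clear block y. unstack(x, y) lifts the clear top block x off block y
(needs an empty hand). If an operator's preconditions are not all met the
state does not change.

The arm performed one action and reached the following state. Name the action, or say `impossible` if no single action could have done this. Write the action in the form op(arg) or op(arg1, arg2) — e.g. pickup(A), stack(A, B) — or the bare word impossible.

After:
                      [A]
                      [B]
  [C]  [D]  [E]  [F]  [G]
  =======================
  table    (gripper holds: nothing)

target: towers=[C; D; E; F; G/B/A] holding=-
        putdown(A) → towers=[A; C; D; E; F; G/B] holding=-
       stack(A, B) → towers=[C; D; E; F; G/B/A] holding=-  ← match
       stack(A, F) → towers=[C; D; E; F/A; G/B] holding=-
       stack(A, D) → towers=[C; D/A; E; F; G/B] holding=-
       stack(A, E) → towers=[C; D; E/A; F; G/B] holding=-
       stack(A, C) → towers=[C/A; D; E; F; G/B] holding=-

stack(A, B)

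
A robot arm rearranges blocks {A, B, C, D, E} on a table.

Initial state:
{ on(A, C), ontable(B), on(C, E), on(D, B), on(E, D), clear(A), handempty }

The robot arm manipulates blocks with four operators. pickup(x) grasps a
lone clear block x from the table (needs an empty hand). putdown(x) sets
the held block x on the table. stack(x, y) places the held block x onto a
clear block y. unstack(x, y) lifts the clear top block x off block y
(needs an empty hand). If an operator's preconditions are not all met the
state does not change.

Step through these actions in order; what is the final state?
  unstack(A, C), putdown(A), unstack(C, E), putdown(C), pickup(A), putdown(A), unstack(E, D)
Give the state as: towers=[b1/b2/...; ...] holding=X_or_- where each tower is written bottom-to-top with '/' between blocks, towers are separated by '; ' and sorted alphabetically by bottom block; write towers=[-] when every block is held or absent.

towers=[A; B/D; C] holding=E

step 1 (unstack(A, C)): towers=[B/D/E/C] holding=A
step 2 (putdown(A)): towers=[A; B/D/E/C] holding=-
step 3 (unstack(C, E)): towers=[A; B/D/E] holding=C
step 4 (putdown(C)): towers=[A; B/D/E; C] holding=-
step 5 (pickup(A)): towers=[B/D/E; C] holding=A
step 6 (putdown(A)): towers=[A; B/D/E; C] holding=-
step 7 (unstack(E, D)): towers=[A; B/D; C] holding=E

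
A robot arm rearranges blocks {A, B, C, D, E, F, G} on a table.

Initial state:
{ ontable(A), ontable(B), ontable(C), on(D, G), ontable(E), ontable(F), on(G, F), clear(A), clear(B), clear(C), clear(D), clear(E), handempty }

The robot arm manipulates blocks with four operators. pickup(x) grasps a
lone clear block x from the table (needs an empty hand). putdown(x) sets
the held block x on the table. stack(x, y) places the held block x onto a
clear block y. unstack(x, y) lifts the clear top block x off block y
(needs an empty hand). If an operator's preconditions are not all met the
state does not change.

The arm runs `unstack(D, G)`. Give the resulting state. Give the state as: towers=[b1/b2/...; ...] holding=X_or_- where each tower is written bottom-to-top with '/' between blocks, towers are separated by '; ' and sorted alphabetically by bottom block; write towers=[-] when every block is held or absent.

towers=[A; B; C; E; F/G] holding=D

before: towers=[A; B; C; E; F/G/D] holding=-
pre[unstack(D, G)]: on(D,G) yes, clear(D) yes, handempty yes
all met → apply unstack(D, G)
after:  towers=[A; B; C; E; F/G] holding=D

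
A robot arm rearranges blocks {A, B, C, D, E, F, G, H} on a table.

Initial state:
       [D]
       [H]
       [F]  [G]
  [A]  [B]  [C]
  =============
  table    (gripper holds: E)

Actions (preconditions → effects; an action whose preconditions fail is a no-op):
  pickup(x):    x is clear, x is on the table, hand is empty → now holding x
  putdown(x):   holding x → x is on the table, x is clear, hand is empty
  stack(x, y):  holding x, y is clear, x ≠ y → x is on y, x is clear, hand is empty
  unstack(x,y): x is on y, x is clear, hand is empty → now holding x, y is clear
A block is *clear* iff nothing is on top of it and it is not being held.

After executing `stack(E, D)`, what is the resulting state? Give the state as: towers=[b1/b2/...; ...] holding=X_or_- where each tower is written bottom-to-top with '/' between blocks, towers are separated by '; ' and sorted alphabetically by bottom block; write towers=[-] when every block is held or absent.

before: towers=[A; B/F/H/D; C/G] holding=E
pre[stack(E, D)]: holding(E) ok, clear(D) ok, E≠D ok
all met → apply stack(E, D)
after:  towers=[A; B/F/H/D/E; C/G] holding=-

towers=[A; B/F/H/D/E; C/G] holding=-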